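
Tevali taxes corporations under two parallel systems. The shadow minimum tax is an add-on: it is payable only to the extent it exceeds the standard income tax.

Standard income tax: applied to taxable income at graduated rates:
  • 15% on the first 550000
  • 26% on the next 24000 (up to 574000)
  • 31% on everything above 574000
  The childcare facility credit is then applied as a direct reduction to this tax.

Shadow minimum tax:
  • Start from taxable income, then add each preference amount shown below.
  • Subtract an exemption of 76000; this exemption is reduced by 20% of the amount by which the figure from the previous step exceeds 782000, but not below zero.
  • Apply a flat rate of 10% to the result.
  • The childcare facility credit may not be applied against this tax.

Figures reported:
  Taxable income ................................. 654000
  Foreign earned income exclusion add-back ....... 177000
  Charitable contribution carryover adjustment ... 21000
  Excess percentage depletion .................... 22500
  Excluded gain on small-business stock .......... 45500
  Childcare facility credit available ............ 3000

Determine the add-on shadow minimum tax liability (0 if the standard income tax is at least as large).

Shadow minimum tax:
  Adjusted income: 654000 + 177000 + 21000 + 22500 + 45500 = 920000
  Exemption: 76000 − 20% × (920000 − 782000) = 76000 − 27600 = 48400
  Base: 920000 − 48400 = 871600
  871600 × 10% = 87160

Standard income tax:
  550000 × 15% = 82500
  24000 × 26% = 6240
  80000 × 31% = 24800
  → 113540
  Less childcare facility credit 3000 → 110540

87160 ≤ 110540, so no add-on is due.

0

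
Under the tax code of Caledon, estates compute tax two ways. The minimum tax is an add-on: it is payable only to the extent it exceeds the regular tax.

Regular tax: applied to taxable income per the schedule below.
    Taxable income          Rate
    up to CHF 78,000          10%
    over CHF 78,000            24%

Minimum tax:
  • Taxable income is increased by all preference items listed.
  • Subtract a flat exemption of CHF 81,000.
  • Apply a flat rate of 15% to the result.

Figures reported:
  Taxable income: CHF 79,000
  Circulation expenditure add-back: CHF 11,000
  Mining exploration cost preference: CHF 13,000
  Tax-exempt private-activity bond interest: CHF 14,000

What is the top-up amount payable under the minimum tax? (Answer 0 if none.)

CHF 0

Minimum tax:
  Adjusted income: CHF 79,000 + CHF 11,000 + CHF 13,000 + CHF 14,000 = CHF 117,000
  Less exemption CHF 81,000 → base CHF 36,000
  CHF 36,000 × 15% = CHF 5,400

Regular tax:
  CHF 78,000 × 10% = CHF 7,800
  CHF 1,000 × 24% = CHF 240
  → CHF 8,040

CHF 5,400 ≤ CHF 8,040, so no add-on is due.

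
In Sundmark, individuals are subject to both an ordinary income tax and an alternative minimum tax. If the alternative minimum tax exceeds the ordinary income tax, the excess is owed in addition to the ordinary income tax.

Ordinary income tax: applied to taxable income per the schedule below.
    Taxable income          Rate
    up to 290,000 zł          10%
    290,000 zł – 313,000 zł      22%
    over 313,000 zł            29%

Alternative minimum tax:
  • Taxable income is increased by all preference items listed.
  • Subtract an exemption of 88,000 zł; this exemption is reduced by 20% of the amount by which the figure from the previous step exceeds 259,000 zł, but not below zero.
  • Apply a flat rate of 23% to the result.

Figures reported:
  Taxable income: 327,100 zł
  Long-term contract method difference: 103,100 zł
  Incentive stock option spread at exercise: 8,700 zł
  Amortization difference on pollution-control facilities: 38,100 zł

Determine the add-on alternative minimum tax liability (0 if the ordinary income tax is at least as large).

Alternative minimum tax:
  Adjusted income: 327,100 zł + 103,100 zł + 8,700 zł + 38,100 zł = 477,000 zł
  Exemption: 88,000 zł − 20% × (477,000 zł − 259,000 zł) = 88,000 zł − 43,600 zł = 44,400 zł
  Base: 477,000 zł − 44,400 zł = 432,600 zł
  432,600 zł × 23% = 99,498 zł

Ordinary income tax:
  290,000 zł × 10% = 29,000 zł
  23,000 zł × 22% = 5,060 zł
  14,100 zł × 29% = 4,089 zł
  → 38,149 zł

Excess of alternative minimum tax over ordinary income tax: 99,498 zł − 38,149 zł = 61,349 zł.

61,349 zł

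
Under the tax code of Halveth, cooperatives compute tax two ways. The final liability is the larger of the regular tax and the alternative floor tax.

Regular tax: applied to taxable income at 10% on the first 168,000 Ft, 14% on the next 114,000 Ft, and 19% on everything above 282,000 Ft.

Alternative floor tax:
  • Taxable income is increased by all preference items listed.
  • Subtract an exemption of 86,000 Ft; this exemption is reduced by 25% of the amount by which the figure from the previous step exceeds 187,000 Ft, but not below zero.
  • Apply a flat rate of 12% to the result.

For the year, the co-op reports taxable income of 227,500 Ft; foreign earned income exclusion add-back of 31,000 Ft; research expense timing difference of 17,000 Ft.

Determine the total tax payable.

Alternative floor tax:
  Adjusted income: 227,500 Ft + 31,000 Ft + 17,000 Ft = 275,500 Ft
  Exemption: 86,000 Ft − 25% × (275,500 Ft − 187,000 Ft) = 86,000 Ft − 22,125 Ft = 63,875 Ft
  Base: 275,500 Ft − 63,875 Ft = 211,625 Ft
  211,625 Ft × 12% = 25,395 Ft

Regular tax:
  168,000 Ft × 10% = 16,800 Ft
  59,500 Ft × 14% = 8,330 Ft
  → 25,130 Ft

25,395 Ft > 25,130 Ft, so the alternative floor tax is the binding amount.

25,395 Ft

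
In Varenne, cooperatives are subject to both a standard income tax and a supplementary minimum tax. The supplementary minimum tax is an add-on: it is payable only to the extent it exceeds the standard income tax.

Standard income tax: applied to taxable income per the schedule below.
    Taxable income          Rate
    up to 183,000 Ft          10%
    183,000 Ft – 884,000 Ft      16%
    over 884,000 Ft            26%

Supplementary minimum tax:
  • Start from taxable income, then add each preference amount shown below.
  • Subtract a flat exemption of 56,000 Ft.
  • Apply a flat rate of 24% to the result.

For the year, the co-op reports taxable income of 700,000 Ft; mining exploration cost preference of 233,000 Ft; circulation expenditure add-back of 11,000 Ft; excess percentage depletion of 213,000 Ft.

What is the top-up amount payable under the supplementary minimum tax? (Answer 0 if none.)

Standard income tax:
  183,000 Ft × 10% = 18,300 Ft
  517,000 Ft × 16% = 82,720 Ft
  → 101,020 Ft

Supplementary minimum tax:
  Adjusted income: 700,000 Ft + 233,000 Ft + 11,000 Ft + 213,000 Ft = 1,157,000 Ft
  Less exemption 56,000 Ft → base 1,101,000 Ft
  1,101,000 Ft × 24% = 264,240 Ft

Excess of supplementary minimum tax over standard income tax: 264,240 Ft − 101,020 Ft = 163,220 Ft.

163,220 Ft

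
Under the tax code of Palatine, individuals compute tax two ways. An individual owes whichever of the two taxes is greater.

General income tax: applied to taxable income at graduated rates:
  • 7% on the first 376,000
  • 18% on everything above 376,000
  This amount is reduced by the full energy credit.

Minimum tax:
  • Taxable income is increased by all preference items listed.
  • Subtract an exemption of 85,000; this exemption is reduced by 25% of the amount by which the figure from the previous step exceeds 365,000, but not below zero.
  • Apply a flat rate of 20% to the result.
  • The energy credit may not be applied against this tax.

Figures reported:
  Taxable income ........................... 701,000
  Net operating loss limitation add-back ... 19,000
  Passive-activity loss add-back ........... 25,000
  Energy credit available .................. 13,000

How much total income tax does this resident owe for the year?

General income tax:
  376,000 × 7% = 26,320
  325,000 × 18% = 58,500
  → 84,820
  Less energy credit 13,000 → 71,820

Minimum tax:
  Adjusted income: 701,000 + 19,000 + 25,000 = 745,000
  Exemption: 25% × (745,000 − 365,000) = 95,000 ≥ 85,000, so the exemption is fully phased out
  Base: 745,000 − 0 = 745,000
  745,000 × 20% = 149,000

149,000 > 71,820, so the minimum tax is the binding amount.

149,000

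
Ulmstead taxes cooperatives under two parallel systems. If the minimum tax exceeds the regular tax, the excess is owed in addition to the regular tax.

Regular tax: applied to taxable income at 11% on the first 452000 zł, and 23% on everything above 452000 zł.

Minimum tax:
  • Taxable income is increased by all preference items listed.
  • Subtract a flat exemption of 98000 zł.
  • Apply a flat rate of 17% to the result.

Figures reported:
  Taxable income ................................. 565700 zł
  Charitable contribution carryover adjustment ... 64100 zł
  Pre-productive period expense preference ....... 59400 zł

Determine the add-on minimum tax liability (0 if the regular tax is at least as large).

Regular tax:
  452000 zł × 11% = 49720 zł
  113700 zł × 23% = 26151 zł
  → 75871 zł

Minimum tax:
  Adjusted income: 565700 zł + 64100 zł + 59400 zł = 689200 zł
  Less exemption 98000 zł → base 591200 zł
  591200 zł × 17% = 100504 zł

Excess of minimum tax over regular tax: 100504 zł − 75871 zł = 24633 zł.

24633 zł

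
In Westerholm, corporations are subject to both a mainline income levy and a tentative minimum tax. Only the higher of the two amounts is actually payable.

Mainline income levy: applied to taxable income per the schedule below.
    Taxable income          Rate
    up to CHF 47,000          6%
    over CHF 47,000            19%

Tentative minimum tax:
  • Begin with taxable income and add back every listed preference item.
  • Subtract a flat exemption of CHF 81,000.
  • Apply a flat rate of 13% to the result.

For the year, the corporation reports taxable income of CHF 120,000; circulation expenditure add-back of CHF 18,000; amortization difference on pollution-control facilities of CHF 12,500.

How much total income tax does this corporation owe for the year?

Tentative minimum tax:
  Adjusted income: CHF 120,000 + CHF 18,000 + CHF 12,500 = CHF 150,500
  Less exemption CHF 81,000 → base CHF 69,500
  CHF 69,500 × 13% = CHF 9,035

Mainline income levy:
  CHF 47,000 × 6% = CHF 2,820
  CHF 73,000 × 19% = CHF 13,870
  → CHF 16,690

CHF 16,690 > CHF 9,035, so the mainline income levy governs.

CHF 16,690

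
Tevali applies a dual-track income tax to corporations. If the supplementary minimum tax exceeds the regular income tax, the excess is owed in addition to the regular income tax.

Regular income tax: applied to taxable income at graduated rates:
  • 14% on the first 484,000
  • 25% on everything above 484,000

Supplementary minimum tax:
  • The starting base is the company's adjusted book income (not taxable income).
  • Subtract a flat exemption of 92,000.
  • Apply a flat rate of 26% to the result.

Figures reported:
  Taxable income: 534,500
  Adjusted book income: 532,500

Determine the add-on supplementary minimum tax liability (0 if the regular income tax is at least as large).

34,145

Regular income tax:
  484,000 × 14% = 67,760
  50,500 × 25% = 12,625
  → 80,385

Supplementary minimum tax:
  Base (adjusted book income): 532,500
  Less exemption 92,000 → base 440,500
  440,500 × 26% = 114,530

Excess of supplementary minimum tax over regular income tax: 114,530 − 80,385 = 34,145.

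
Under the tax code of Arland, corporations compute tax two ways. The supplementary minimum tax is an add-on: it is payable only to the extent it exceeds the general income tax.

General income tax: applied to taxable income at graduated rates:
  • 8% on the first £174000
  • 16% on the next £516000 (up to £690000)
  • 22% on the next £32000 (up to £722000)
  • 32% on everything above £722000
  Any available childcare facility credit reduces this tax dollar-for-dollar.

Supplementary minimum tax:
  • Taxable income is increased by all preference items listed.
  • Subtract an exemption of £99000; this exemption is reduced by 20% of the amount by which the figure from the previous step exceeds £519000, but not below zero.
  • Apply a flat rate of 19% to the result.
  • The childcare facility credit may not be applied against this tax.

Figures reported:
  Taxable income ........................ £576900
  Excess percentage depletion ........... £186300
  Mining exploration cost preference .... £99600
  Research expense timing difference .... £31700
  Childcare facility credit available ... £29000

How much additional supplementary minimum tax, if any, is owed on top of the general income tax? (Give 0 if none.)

£116030

Supplementary minimum tax:
  Adjusted income: £576900 + £186300 + £99600 + £31700 = £894500
  Exemption: £99000 − 20% × (£894500 − £519000) = £99000 − £75100 = £23900
  Base: £894500 − £23900 = £870600
  £870600 × 19% = £165414

General income tax:
  £174000 × 8% = £13920
  £402900 × 16% = £64464
  → £78384
  Less childcare facility credit £29000 → £49384

Excess of supplementary minimum tax over general income tax: £165414 − £49384 = £116030.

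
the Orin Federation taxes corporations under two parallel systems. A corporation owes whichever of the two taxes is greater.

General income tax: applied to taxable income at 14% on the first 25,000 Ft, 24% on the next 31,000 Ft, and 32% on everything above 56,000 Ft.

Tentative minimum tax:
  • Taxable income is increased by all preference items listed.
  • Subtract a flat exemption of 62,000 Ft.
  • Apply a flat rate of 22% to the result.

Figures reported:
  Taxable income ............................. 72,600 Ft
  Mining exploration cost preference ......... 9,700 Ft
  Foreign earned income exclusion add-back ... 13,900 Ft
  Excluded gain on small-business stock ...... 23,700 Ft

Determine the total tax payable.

Tentative minimum tax:
  Adjusted income: 72,600 Ft + 9,700 Ft + 13,900 Ft + 23,700 Ft = 119,900 Ft
  Less exemption 62,000 Ft → base 57,900 Ft
  57,900 Ft × 22% = 12,738 Ft

General income tax:
  25,000 Ft × 14% = 3,500 Ft
  31,000 Ft × 24% = 7,440 Ft
  16,600 Ft × 32% = 5,312 Ft
  → 16,252 Ft

16,252 Ft > 12,738 Ft, so the general income tax governs.

16,252 Ft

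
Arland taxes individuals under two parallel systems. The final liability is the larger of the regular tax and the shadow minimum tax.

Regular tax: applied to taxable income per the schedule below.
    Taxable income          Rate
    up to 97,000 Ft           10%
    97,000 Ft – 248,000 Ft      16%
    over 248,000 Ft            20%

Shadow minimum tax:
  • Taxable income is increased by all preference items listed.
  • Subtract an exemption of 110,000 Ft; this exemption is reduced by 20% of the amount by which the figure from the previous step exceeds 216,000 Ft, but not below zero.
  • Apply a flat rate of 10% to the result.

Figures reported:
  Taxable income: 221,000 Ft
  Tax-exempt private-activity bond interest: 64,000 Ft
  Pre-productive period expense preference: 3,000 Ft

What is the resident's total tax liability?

Regular tax:
  97,000 Ft × 10% = 9,700 Ft
  124,000 Ft × 16% = 19,840 Ft
  → 29,540 Ft

Shadow minimum tax:
  Adjusted income: 221,000 Ft + 64,000 Ft + 3,000 Ft = 288,000 Ft
  Exemption: 110,000 Ft − 20% × (288,000 Ft − 216,000 Ft) = 110,000 Ft − 14,400 Ft = 95,600 Ft
  Base: 288,000 Ft − 95,600 Ft = 192,400 Ft
  192,400 Ft × 10% = 19,240 Ft

29,540 Ft > 19,240 Ft, so the regular tax governs.

29,540 Ft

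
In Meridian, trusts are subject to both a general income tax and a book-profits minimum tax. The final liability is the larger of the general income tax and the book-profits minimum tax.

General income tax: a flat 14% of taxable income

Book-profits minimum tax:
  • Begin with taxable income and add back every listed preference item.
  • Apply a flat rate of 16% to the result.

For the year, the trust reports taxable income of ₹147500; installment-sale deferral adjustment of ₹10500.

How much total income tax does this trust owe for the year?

₹25280

General income tax:
  ₹147500 × 14% = ₹20650

Book-profits minimum tax:
  Adjusted income: ₹147500 + ₹10500 = ₹158000
  ₹158000 × 16% = ₹25280

₹25280 > ₹20650, so the book-profits minimum tax is the binding amount.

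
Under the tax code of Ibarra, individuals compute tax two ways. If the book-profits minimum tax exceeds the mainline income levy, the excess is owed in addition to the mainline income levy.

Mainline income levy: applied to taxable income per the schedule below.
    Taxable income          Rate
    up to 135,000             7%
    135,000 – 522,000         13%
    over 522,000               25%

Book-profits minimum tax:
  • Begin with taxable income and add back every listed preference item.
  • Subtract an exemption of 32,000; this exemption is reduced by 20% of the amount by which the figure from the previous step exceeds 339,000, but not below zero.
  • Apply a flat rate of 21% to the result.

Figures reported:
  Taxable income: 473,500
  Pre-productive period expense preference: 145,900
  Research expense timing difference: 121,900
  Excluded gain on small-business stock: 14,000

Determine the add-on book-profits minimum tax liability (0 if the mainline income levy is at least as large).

Mainline income levy:
  135,000 × 7% = 9,450
  338,500 × 13% = 44,005
  → 53,455

Book-profits minimum tax:
  Adjusted income: 473,500 + 145,900 + 121,900 + 14,000 = 755,300
  Exemption: 20% × (755,300 − 339,000) = 83,260 ≥ 32,000, so the exemption is fully phased out
  Base: 755,300 − 0 = 755,300
  755,300 × 21% = 158,613

Excess of book-profits minimum tax over mainline income levy: 158,613 − 53,455 = 105,158.

105,158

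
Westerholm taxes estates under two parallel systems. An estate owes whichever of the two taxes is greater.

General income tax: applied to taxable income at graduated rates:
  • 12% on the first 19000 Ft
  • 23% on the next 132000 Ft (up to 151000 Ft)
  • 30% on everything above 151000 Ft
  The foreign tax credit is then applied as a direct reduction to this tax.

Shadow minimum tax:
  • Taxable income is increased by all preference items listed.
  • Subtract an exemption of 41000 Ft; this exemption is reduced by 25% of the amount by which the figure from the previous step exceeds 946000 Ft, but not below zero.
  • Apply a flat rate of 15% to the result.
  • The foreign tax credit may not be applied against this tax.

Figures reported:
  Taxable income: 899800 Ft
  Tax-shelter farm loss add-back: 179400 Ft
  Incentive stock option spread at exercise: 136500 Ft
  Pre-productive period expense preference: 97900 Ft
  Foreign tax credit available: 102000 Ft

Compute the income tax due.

Shadow minimum tax:
  Adjusted income: 899800 Ft + 179400 Ft + 136500 Ft + 97900 Ft = 1313600 Ft
  Exemption: 25% × (1313600 Ft − 946000 Ft) = 91900 Ft ≥ 41000 Ft, so the exemption is fully phased out
  Base: 1313600 Ft − 0 Ft = 1313600 Ft
  1313600 Ft × 15% = 197040 Ft

General income tax:
  19000 Ft × 12% = 2280 Ft
  132000 Ft × 23% = 30360 Ft
  748800 Ft × 30% = 224640 Ft
  → 257280 Ft
  Less foreign tax credit 102000 Ft → 155280 Ft

197040 Ft > 155280 Ft, so the shadow minimum tax is the binding amount.

197040 Ft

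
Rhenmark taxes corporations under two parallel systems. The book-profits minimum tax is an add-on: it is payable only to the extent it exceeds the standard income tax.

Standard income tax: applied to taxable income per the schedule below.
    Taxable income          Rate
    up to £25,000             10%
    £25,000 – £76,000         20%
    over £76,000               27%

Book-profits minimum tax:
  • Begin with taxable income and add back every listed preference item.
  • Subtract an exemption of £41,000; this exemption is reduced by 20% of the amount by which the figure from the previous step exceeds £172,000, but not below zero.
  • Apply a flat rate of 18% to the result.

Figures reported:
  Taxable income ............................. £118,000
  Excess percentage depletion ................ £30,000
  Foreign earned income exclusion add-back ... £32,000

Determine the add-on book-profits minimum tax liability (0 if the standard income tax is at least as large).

Book-profits minimum tax:
  Adjusted income: £118,000 + £30,000 + £32,000 = £180,000
  Exemption: £41,000 − 20% × (£180,000 − £172,000) = £41,000 − £1,600 = £39,400
  Base: £180,000 − £39,400 = £140,600
  £140,600 × 18% = £25,308

Standard income tax:
  £25,000 × 10% = £2,500
  £51,000 × 20% = £10,200
  £42,000 × 27% = £11,340
  → £24,040

Excess of book-profits minimum tax over standard income tax: £25,308 − £24,040 = £1,268.

£1,268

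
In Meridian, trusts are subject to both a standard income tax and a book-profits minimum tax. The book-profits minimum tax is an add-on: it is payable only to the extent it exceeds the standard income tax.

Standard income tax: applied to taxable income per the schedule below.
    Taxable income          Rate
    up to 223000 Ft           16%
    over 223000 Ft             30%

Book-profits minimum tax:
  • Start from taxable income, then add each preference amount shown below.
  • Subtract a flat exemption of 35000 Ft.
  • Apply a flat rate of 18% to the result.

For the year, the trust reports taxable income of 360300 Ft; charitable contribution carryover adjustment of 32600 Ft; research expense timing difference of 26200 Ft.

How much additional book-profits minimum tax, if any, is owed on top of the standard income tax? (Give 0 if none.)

0 Ft

Standard income tax:
  223000 Ft × 16% = 35680 Ft
  137300 Ft × 30% = 41190 Ft
  → 76870 Ft

Book-profits minimum tax:
  Adjusted income: 360300 Ft + 32600 Ft + 26200 Ft = 419100 Ft
  Less exemption 35000 Ft → base 384100 Ft
  384100 Ft × 18% = 69138 Ft

69138 Ft ≤ 76870 Ft, so no add-on is due.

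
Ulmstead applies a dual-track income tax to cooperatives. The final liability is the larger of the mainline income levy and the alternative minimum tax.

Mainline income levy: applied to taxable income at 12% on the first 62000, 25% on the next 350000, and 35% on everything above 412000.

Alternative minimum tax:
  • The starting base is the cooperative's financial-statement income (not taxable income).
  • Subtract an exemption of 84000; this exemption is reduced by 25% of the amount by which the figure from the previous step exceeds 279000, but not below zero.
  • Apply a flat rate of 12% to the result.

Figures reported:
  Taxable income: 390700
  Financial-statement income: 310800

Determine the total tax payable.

Alternative minimum tax:
  Base (financial-statement income): 310800
  Exemption: 84000 − 25% × (310800 − 279000) = 84000 − 7950 = 76050
  Base: 310800 − 76050 = 234750
  234750 × 12% = 28170

Mainline income levy:
  62000 × 12% = 7440
  328700 × 25% = 82175
  → 89615

89615 > 28170, so the mainline income levy governs.

89615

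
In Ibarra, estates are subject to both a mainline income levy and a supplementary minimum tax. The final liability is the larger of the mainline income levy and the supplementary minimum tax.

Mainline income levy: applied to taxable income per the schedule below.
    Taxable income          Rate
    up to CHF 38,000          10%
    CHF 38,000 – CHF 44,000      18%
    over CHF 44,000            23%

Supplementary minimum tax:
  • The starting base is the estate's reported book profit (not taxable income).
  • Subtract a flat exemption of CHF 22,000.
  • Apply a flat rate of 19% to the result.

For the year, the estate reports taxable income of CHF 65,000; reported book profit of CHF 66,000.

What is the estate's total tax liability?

CHF 9,710

Supplementary minimum tax:
  Base (reported book profit): CHF 66,000
  Less exemption CHF 22,000 → base CHF 44,000
  CHF 44,000 × 19% = CHF 8,360

Mainline income levy:
  CHF 38,000 × 10% = CHF 3,800
  CHF 6,000 × 18% = CHF 1,080
  CHF 21,000 × 23% = CHF 4,830
  → CHF 9,710

CHF 9,710 > CHF 8,360, so the mainline income levy governs.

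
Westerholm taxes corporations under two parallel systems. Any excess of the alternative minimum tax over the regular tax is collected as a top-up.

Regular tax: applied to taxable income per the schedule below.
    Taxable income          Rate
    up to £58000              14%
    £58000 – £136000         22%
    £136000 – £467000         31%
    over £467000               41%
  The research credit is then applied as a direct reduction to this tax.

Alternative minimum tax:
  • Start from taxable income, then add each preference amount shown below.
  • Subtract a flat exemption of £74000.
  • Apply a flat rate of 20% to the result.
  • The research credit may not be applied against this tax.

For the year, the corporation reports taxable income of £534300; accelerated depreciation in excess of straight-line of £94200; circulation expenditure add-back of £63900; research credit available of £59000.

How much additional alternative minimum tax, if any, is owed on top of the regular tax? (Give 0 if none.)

£27197

Regular tax:
  £58000 × 14% = £8120
  £78000 × 22% = £17160
  £331000 × 31% = £102610
  £67300 × 41% = £27593
  → £155483
  Less research credit £59000 → £96483

Alternative minimum tax:
  Adjusted income: £534300 + £94200 + £63900 = £692400
  Less exemption £74000 → base £618400
  £618400 × 20% = £123680

Excess of alternative minimum tax over regular tax: £123680 − £96483 = £27197.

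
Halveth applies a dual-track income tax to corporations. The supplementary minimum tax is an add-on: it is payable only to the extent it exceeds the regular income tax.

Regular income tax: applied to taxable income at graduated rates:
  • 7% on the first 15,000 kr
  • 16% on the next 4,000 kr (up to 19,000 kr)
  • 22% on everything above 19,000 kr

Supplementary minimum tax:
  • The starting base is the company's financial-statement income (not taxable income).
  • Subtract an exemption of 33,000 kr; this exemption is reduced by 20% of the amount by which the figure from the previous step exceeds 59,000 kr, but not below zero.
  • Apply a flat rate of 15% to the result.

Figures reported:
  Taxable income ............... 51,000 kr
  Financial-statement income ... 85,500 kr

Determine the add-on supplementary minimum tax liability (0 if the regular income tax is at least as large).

0 kr

Regular income tax:
  15,000 kr × 7% = 1,050 kr
  4,000 kr × 16% = 640 kr
  32,000 kr × 22% = 7,040 kr
  → 8,730 kr

Supplementary minimum tax:
  Base (financial-statement income): 85,500 kr
  Exemption: 33,000 kr − 20% × (85,500 kr − 59,000 kr) = 33,000 kr − 5,300 kr = 27,700 kr
  Base: 85,500 kr − 27,700 kr = 57,800 kr
  57,800 kr × 15% = 8,670 kr

8,670 kr ≤ 8,730 kr, so no add-on is due.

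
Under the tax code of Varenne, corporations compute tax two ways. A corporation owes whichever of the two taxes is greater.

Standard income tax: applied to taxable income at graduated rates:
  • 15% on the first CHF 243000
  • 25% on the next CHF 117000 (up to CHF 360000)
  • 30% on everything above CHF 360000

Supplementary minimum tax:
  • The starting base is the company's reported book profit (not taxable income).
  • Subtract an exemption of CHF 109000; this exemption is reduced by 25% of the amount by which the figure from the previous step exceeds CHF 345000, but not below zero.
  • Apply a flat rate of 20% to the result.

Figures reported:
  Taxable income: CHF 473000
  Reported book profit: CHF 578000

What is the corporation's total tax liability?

CHF 105450

Supplementary minimum tax:
  Base (reported book profit): CHF 578000
  Exemption: CHF 109000 − 25% × (CHF 578000 − CHF 345000) = CHF 109000 − CHF 58250 = CHF 50750
  Base: CHF 578000 − CHF 50750 = CHF 527250
  CHF 527250 × 20% = CHF 105450

Standard income tax:
  CHF 243000 × 15% = CHF 36450
  CHF 117000 × 25% = CHF 29250
  CHF 113000 × 30% = CHF 33900
  → CHF 99600

CHF 105450 > CHF 99600, so the supplementary minimum tax is the binding amount.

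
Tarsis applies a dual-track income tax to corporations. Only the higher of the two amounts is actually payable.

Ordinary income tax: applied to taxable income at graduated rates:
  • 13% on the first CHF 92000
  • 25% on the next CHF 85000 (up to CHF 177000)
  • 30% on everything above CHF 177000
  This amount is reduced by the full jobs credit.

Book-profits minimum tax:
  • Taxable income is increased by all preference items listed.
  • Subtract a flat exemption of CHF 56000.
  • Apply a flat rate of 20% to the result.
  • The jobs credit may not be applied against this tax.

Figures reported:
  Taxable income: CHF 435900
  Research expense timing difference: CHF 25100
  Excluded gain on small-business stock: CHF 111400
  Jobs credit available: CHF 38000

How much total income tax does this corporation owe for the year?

CHF 103280

Ordinary income tax:
  CHF 92000 × 13% = CHF 11960
  CHF 85000 × 25% = CHF 21250
  CHF 258900 × 30% = CHF 77670
  → CHF 110880
  Less jobs credit CHF 38000 → CHF 72880

Book-profits minimum tax:
  Adjusted income: CHF 435900 + CHF 25100 + CHF 111400 = CHF 572400
  Less exemption CHF 56000 → base CHF 516400
  CHF 516400 × 20% = CHF 103280

CHF 103280 > CHF 72880, so the book-profits minimum tax is the binding amount.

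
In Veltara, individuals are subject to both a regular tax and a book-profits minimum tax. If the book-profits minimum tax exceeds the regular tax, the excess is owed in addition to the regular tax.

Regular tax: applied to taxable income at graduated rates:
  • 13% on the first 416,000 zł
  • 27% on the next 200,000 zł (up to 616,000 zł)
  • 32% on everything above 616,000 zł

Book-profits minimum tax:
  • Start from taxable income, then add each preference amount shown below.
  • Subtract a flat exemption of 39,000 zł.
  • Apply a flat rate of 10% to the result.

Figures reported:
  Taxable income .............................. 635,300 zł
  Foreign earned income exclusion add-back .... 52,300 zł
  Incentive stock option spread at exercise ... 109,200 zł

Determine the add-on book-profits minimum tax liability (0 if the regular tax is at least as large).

Regular tax:
  416,000 zł × 13% = 54,080 zł
  200,000 zł × 27% = 54,000 zł
  19,300 zł × 32% = 6,176 zł
  → 114,256 zł

Book-profits minimum tax:
  Adjusted income: 635,300 zł + 52,300 zł + 109,200 zł = 796,800 zł
  Less exemption 39,000 zł → base 757,800 zł
  757,800 zł × 10% = 75,780 zł

75,780 zł ≤ 114,256 zł, so no add-on is due.

0 zł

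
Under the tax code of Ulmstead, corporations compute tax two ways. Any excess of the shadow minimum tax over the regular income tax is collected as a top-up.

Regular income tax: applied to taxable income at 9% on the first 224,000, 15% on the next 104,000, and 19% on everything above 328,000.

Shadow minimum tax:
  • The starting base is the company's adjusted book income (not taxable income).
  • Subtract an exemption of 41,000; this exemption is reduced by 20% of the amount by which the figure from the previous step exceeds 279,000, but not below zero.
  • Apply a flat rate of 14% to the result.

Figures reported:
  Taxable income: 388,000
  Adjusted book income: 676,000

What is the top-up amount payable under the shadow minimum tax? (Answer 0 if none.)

47,480

Shadow minimum tax:
  Base (adjusted book income): 676,000
  Exemption: 20% × (676,000 − 279,000) = 79,400 ≥ 41,000, so the exemption is fully phased out
  Base: 676,000 − 0 = 676,000
  676,000 × 14% = 94,640

Regular income tax:
  224,000 × 9% = 20,160
  104,000 × 15% = 15,600
  60,000 × 19% = 11,400
  → 47,160

Excess of shadow minimum tax over regular income tax: 94,640 − 47,160 = 47,480.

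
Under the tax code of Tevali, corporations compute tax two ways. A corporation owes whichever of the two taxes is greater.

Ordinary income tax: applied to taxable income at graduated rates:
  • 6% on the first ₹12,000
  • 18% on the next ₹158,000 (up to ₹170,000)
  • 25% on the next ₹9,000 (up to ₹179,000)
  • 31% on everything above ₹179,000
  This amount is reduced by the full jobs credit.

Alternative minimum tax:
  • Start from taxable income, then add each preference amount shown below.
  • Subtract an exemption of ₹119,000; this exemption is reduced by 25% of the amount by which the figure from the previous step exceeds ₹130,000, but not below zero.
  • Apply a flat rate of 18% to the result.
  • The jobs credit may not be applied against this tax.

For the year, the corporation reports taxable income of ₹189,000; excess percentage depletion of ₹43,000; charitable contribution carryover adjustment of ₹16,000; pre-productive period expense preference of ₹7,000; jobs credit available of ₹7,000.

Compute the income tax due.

₹30,105

Alternative minimum tax:
  Adjusted income: ₹189,000 + ₹43,000 + ₹16,000 + ₹7,000 = ₹255,000
  Exemption: ₹119,000 − 25% × (₹255,000 − ₹130,000) = ₹119,000 − ₹31,250 = ₹87,750
  Base: ₹255,000 − ₹87,750 = ₹167,250
  ₹167,250 × 18% = ₹30,105

Ordinary income tax:
  ₹12,000 × 6% = ₹720
  ₹158,000 × 18% = ₹28,440
  ₹9,000 × 25% = ₹2,250
  ₹10,000 × 31% = ₹3,100
  → ₹34,510
  Less jobs credit ₹7,000 → ₹27,510

₹30,105 > ₹27,510, so the alternative minimum tax is the binding amount.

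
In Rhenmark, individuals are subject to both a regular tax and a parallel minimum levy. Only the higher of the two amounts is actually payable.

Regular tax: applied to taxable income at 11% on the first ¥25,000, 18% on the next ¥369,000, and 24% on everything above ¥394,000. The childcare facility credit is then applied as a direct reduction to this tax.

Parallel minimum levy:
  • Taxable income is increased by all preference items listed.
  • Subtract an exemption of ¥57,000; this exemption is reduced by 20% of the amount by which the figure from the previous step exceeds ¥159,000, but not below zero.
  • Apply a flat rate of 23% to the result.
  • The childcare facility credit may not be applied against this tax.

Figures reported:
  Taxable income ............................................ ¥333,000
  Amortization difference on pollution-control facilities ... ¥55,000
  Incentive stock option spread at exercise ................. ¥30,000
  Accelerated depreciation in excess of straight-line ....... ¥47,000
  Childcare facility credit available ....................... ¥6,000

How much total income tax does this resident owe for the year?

Regular tax:
  ¥25,000 × 11% = ¥2,750
  ¥308,000 × 18% = ¥55,440
  → ¥58,190
  Less childcare facility credit ¥6,000 → ¥52,190

Parallel minimum levy:
  Adjusted income: ¥333,000 + ¥55,000 + ¥30,000 + ¥47,000 = ¥465,000
  Exemption: 20% × (¥465,000 − ¥159,000) = ¥61,200 ≥ ¥57,000, so the exemption is fully phased out
  Base: ¥465,000 − ¥0 = ¥465,000
  ¥465,000 × 23% = ¥106,950

¥106,950 > ¥52,190, so the parallel minimum levy is the binding amount.

¥106,950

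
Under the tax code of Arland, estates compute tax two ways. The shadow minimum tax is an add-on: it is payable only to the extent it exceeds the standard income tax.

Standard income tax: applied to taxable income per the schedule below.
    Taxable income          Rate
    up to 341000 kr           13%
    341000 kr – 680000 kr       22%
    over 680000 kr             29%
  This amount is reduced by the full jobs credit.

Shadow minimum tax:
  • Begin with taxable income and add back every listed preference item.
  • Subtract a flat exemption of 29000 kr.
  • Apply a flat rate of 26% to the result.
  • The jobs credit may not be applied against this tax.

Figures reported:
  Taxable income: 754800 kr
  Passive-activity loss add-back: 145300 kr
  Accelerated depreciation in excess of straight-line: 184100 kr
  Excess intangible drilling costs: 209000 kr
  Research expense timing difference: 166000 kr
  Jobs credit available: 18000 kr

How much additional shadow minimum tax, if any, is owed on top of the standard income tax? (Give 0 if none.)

Shadow minimum tax:
  Adjusted income: 754800 kr + 145300 kr + 184100 kr + 209000 kr + 166000 kr = 1459200 kr
  Less exemption 29000 kr → base 1430200 kr
  1430200 kr × 26% = 371852 kr

Standard income tax:
  341000 kr × 13% = 44330 kr
  339000 kr × 22% = 74580 kr
  74800 kr × 29% = 21692 kr
  → 140602 kr
  Less jobs credit 18000 kr → 122602 kr

Excess of shadow minimum tax over standard income tax: 371852 kr − 122602 kr = 249250 kr.

249250 kr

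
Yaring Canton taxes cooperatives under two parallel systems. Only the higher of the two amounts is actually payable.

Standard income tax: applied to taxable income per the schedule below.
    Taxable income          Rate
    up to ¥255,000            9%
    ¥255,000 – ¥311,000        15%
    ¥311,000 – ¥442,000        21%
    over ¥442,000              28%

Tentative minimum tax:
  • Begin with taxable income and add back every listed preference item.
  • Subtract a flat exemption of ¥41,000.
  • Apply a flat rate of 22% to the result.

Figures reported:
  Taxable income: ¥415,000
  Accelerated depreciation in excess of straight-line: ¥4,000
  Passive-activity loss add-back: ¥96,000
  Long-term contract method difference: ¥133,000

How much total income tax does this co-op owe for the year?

Tentative minimum tax:
  Adjusted income: ¥415,000 + ¥4,000 + ¥96,000 + ¥133,000 = ¥648,000
  Less exemption ¥41,000 → base ¥607,000
  ¥607,000 × 22% = ¥133,540

Standard income tax:
  ¥255,000 × 9% = ¥22,950
  ¥56,000 × 15% = ¥8,400
  ¥104,000 × 21% = ¥21,840
  → ¥53,190

¥133,540 > ¥53,190, so the tentative minimum tax is the binding amount.

¥133,540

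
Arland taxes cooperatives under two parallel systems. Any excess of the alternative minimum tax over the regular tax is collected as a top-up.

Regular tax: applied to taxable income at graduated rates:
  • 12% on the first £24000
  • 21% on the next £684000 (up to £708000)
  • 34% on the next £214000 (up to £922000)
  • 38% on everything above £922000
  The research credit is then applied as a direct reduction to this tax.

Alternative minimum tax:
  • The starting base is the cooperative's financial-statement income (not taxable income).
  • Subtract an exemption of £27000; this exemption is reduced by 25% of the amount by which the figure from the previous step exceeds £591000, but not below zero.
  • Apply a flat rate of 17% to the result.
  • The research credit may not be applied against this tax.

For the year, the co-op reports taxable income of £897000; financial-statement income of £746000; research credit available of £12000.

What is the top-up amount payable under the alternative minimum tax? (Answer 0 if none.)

£0

Alternative minimum tax:
  Base (financial-statement income): £746000
  Exemption: 25% × (£746000 − £591000) = £38750 ≥ £27000, so the exemption is fully phased out
  Base: £746000 − £0 = £746000
  £746000 × 17% = £126820

Regular tax:
  £24000 × 12% = £2880
  £684000 × 21% = £143640
  £189000 × 34% = £64260
  → £210780
  Less research credit £12000 → £198780

£126820 ≤ £198780, so no add-on is due.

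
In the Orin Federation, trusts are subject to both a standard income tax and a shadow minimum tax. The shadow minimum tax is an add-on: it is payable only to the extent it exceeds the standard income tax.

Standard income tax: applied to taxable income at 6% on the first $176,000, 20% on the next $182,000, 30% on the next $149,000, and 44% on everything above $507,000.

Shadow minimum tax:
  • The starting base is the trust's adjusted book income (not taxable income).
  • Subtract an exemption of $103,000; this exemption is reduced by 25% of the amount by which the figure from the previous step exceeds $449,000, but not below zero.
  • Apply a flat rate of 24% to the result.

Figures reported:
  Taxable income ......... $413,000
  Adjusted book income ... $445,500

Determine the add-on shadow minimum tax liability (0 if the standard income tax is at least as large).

Standard income tax:
  $176,000 × 6% = $10,560
  $182,000 × 20% = $36,400
  $55,000 × 30% = $16,500
  → $63,460

Shadow minimum tax:
  Base (adjusted book income): $445,500
  Exemption: $445,500 ≤ $449,000, so full $103,000 applies
  Base: $445,500 − $103,000 = $342,500
  $342,500 × 24% = $82,200

Excess of shadow minimum tax over standard income tax: $82,200 − $63,460 = $18,740.

$18,740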